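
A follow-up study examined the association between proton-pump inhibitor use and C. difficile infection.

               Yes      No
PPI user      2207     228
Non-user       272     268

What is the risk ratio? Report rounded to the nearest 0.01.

1.80

Cells: a = 2207, b = 228, c = 272, d = 268.
Risk in exposed = 2207/2435 = 0.90637; risk in unexposed = 272/540 = 0.50370.
RR = 0.90637 / 0.50370 = 1.79940
The risk among the exposed is 1.80 times that among the unexposed.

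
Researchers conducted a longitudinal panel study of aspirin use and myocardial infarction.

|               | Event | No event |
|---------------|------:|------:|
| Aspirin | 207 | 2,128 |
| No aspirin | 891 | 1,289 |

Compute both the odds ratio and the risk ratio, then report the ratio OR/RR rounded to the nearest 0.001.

Cells: a = 207, b = 2128, c = 891, d = 1289.
OR = (207·1289)/(2128·891) = 266823/1896048 = 0.14073
Risk in exposed = 207/2335 = 0.08865; risk in unexposed = 891/2180 = 0.40872; RR = 0.21690
OR/RR = 0.14073 / 0.21690 = 0.64880
The outcome is not rare, so the OR lies further from 1 than the RR.

0.649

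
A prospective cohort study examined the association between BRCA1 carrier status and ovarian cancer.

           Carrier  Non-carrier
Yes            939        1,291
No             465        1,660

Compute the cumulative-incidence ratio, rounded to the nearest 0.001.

1.529

Reading the table with exposure as columns: a = 939 (Carrier, case), b = 465 (Carrier, non-case), c = 1291 (Non-carrier, case), d = 1660.
Risk in exposed = 939/1404 = 0.66880; risk in unexposed = 1291/2951 = 0.43748.
RR = 0.66880 / 0.43748 = 1.52877
The risk among the exposed is 1.53 times that among the unexposed.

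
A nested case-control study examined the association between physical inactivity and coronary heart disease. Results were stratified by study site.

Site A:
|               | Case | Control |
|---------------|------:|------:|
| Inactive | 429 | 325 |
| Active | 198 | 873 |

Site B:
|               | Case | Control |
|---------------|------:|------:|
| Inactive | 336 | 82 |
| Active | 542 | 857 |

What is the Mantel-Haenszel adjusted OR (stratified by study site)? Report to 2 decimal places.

6.09

OR_MH = Σ(aᵢdᵢ/nᵢ) / Σ(bᵢcᵢ/nᵢ), where nᵢ is the stratum total.
Stratum 1 (Site A): n = 1825; a·d/n = 429·873/1825 = 205.2148; b·c/n = 325·198/1825 = 35.2603
Stratum 2 (Site B): n = 1817; a·d/n = 336·857/1817 = 158.4766; b·c/n = 82·542/1817 = 24.4601
OR_MH = (205.2148 + 158.4766) / (35.2603 + 24.4601) = 363.6914 / 59.7204 = 6.08991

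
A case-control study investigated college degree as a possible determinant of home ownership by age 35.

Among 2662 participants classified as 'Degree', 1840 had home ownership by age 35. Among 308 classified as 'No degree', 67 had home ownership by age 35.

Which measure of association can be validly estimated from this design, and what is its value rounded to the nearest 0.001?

8.052

From the description: a = 1840, b = 822, c = 67, d = 241.
This is a case-control study: participants were sampled on outcome status, so risks in the source population cannot be estimated directly — relative risk is not valid here. The odds ratio is the appropriate measure.
OR = (a·d)/(b·c) = (1840 × 241) / (822 × 67) = 443440 / 55074 = 8.05171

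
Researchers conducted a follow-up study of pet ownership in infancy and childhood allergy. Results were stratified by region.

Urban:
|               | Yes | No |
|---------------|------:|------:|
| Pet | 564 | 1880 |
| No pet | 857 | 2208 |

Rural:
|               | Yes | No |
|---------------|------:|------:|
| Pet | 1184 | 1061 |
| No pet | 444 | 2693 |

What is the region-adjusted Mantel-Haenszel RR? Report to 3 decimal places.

1.776

RR_MH = Σ(aᵢ·n₀ᵢ/nᵢ) / Σ(cᵢ·n₁ᵢ/nᵢ), with n₁ᵢ = aᵢ+bᵢ (exposed), n₀ᵢ = cᵢ+dᵢ (unexposed), nᵢ = n₁ᵢ+n₀ᵢ.
Stratum 1 (Urban): n₁ = 2444, n₀ = 3065, n = 5509; a·n₀/n = 564·3065/5509 = 313.7883; c·n₁/n = 857·2444/5509 = 380.1975
Stratum 2 (Rural): n₁ = 2245, n₀ = 3137, n = 5382; a·n₀/n = 1184·3137/5382 = 690.1167; c·n₁/n = 444·2245/5382 = 185.2062
RR_MH = (313.7883 + 690.1167) / (380.1975 + 185.2062) = 1003.9050 / 565.4037 = 1.77555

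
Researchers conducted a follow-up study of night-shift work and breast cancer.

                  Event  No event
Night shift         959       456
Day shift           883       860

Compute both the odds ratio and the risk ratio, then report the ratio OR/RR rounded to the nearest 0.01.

1.53

Cells: a = 959, b = 456, c = 883, d = 860.
OR = (959·860)/(456·883) = 824740/402648 = 2.04829
Risk in exposed = 959/1415 = 0.67774; risk in unexposed = 883/1743 = 0.50660; RR = 1.33782
OR/RR = 2.04829 / 1.33782 = 1.53106
The outcome is not rare, so the OR lies further from 1 than the RR.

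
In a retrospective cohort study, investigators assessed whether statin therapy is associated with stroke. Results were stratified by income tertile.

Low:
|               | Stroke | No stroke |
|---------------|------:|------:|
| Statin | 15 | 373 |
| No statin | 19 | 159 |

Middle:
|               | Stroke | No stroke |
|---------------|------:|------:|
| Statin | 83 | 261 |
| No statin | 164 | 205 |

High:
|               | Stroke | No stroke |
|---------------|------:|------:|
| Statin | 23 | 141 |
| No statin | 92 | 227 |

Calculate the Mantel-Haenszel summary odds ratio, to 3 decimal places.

0.391

OR_MH = Σ(aᵢdᵢ/nᵢ) / Σ(bᵢcᵢ/nᵢ), where nᵢ is the stratum total.
Stratum 1 (Low): n = 566; a·d/n = 15·159/566 = 4.2138; b·c/n = 373·19/566 = 12.5212
Stratum 2 (Middle): n = 713; a·d/n = 83·205/713 = 23.8640; b·c/n = 261·164/713 = 60.0337
Stratum 3 (High): n = 483; a·d/n = 23·227/483 = 10.8095; b·c/n = 141·92/483 = 26.8571
OR_MH = (4.2138 + 23.8640 + 10.8095) / (12.5212 + 60.0337 + 26.8571) = 38.8873 / 99.4120 = 0.39117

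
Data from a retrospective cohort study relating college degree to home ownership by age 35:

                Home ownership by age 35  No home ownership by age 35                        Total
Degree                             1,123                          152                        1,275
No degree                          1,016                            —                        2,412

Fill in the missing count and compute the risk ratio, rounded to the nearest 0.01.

The missing cell is in the unexposed row: 2412 − 1016 = 1396.
So a = 1123, b = 152, c = 1016, d = 1396.
RR = [a/(a+b)] / [c/(c+d)] = (1123/1275) / (1016/2412) = 0.88078/0.42123 = 2.09100

2.09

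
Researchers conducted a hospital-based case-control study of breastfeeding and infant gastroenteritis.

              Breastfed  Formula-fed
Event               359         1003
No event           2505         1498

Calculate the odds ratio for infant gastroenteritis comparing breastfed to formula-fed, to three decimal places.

Reading the table with exposure as columns: a = 359 (Breastfed, case), b = 2505 (Breastfed, non-case), c = 1003 (Formula-fed, case), d = 1498.
OR = (a·d)/(b·c) = (359 × 1498) / (2505 × 1003) = 537782 / 2512515 = 0.21404
Exposure is associated with lower odds of infant gastroenteritis (OR = 0.21 < 1).

0.214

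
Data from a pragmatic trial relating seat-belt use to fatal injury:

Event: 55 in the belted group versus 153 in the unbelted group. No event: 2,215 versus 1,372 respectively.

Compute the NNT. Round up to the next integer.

14

Risk in treated group = 55/2270 = 0.02423; risk in control = 153/1525 = 0.10033.
Absolute risk reduction = 0.10033 − 0.02423 = 0.07610
NNT = 1 / ARR = 1 / 0.07610 = 13.141 → round up → 14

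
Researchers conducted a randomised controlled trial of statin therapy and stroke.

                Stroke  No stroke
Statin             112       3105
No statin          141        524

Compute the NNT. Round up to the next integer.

6

Risk in treated group = 112/3217 = 0.03482; risk in control = 141/665 = 0.21203.
Absolute risk reduction = 0.21203 − 0.03482 = 0.17722
NNT = 1 / ARR = 1 / 0.17722 = 5.643 → round up → 6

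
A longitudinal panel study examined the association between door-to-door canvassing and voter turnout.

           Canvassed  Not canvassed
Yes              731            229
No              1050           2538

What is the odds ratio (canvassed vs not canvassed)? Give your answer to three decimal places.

Reading the table with exposure as columns: a = 731 (Canvassed, case), b = 1050 (Canvassed, non-case), c = 229 (Not canvassed, case), d = 2538.
OR = (a·d)/(b·c) = (731 × 2538) / (1050 × 229) = 1855278 / 240450 = 7.71586
The odds of voter turnout are about 7.72 times as high in the canvassed group.

7.716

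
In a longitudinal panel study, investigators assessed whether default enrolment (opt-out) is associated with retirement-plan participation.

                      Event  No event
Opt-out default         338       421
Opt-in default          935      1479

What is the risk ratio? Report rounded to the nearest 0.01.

1.15

Cells: a = 338, b = 421, c = 935, d = 1479.
Risk in exposed = 338/759 = 0.44532; risk in unexposed = 935/2414 = 0.38732.
RR = 0.44532 / 0.38732 = 1.14974
The risk among the exposed is 1.15 times that among the unexposed.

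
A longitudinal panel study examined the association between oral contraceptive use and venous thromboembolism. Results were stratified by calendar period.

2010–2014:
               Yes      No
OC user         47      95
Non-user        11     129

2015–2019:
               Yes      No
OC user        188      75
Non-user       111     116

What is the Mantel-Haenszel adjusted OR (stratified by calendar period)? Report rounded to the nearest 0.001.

OR_MH = Σ(aᵢdᵢ/nᵢ) / Σ(bᵢcᵢ/nᵢ), where nᵢ is the stratum total.
Stratum 1 (2010–2014): n = 282; a·d/n = 47·129/282 = 21.5000; b·c/n = 95·11/282 = 3.7057
Stratum 2 (2015–2019): n = 490; a·d/n = 188·116/490 = 44.5061; b·c/n = 75·111/490 = 16.9898
OR_MH = (21.5000 + 44.5061) / (3.7057 + 16.9898) = 66.0061 / 20.6955 = 3.18940

3.189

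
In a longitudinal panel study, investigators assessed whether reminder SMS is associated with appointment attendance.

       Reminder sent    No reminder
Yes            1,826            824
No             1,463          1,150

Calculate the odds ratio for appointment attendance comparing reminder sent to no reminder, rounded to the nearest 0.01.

1.74

Reading the table with exposure as columns: a = 1826 (Reminder sent, case), b = 1463 (Reminder sent, non-case), c = 824 (No reminder, case), d = 1150.
OR = (a·d)/(b·c) = (1826 × 1150) / (1463 × 824) = 2099900 / 1205512 = 1.74192
The odds of appointment attendance are about 1.74 times as high in the reminder sent group.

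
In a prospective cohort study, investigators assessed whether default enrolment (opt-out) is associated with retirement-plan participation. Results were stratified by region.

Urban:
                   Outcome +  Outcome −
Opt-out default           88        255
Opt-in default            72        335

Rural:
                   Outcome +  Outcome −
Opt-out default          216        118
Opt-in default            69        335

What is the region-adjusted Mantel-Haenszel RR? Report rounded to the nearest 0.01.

2.59

RR_MH = Σ(aᵢ·n₀ᵢ/nᵢ) / Σ(cᵢ·n₁ᵢ/nᵢ), with n₁ᵢ = aᵢ+bᵢ (exposed), n₀ᵢ = cᵢ+dᵢ (unexposed), nᵢ = n₁ᵢ+n₀ᵢ.
Stratum 1 (Urban): n₁ = 343, n₀ = 407, n = 750; a·n₀/n = 88·407/750 = 47.7547; c·n₁/n = 72·343/750 = 32.9280
Stratum 2 (Rural): n₁ = 334, n₀ = 404, n = 738; a·n₀/n = 216·404/738 = 118.2439; c·n₁/n = 69·334/738 = 31.2276
RR_MH = (47.7547 + 118.2439) / (32.9280 + 31.2276) = 165.9986 / 64.1556 = 2.58744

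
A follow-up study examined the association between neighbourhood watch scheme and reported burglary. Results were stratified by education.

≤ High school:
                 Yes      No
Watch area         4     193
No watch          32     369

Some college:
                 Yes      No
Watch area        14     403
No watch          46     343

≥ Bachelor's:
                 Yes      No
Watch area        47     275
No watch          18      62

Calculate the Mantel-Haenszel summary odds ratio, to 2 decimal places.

OR_MH = Σ(aᵢdᵢ/nᵢ) / Σ(bᵢcᵢ/nᵢ), where nᵢ is the stratum total.
Stratum 1 (≤ High school): n = 598; a·d/n = 4·369/598 = 2.4682; b·c/n = 193·32/598 = 10.3278
Stratum 2 (Some college): n = 806; a·d/n = 14·343/806 = 5.9578; b·c/n = 403·46/806 = 23.0000
Stratum 3 (≥ Bachelor's): n = 402; a·d/n = 47·62/402 = 7.2488; b·c/n = 275·18/402 = 12.3134
OR_MH = (2.4682 + 5.9578 + 7.2488) / (10.3278 + 23.0000 + 12.3134) = 15.6748 / 45.6412 = 0.34344

0.34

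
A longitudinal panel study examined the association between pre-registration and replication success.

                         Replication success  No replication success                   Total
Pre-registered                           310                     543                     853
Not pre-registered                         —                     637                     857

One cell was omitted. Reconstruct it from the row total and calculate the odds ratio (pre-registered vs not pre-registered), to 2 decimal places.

The missing cell is in the unexposed row: 857 − 637 = 220.
So a = 310, b = 543, c = 220, d = 637.
OR = (a·d)/(b·c) = (310 × 637) / (543 × 220) = 197470 / 119460 = 1.65302

1.65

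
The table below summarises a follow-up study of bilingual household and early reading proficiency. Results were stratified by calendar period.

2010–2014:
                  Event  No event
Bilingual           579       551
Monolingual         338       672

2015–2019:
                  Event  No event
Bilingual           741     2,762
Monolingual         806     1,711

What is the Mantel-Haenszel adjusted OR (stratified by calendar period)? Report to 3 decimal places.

0.859

OR_MH = Σ(aᵢdᵢ/nᵢ) / Σ(bᵢcᵢ/nᵢ), where nᵢ is the stratum total.
Stratum 1 (2010–2014): n = 2140; a·d/n = 579·672/2140 = 181.8168; b·c/n = 551·338/2140 = 87.0271
Stratum 2 (2015–2019): n = 6020; a·d/n = 741·1711/6020 = 210.6065; b·c/n = 2762·806/6020 = 369.7960
OR_MH = (181.8168 + 210.6065) / (87.0271 + 369.7960) = 392.4233 / 456.8231 = 0.85903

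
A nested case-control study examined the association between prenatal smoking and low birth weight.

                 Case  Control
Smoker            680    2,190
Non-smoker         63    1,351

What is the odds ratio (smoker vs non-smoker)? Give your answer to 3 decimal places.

Cells: a = 680, b = 2190, c = 63, d = 1351.
OR = (a·d)/(b·c) = (680 × 1351) / (2190 × 63) = 918680 / 137970 = 6.65855
The odds of low birth weight are about 6.66 times as high in the smoker group.

6.659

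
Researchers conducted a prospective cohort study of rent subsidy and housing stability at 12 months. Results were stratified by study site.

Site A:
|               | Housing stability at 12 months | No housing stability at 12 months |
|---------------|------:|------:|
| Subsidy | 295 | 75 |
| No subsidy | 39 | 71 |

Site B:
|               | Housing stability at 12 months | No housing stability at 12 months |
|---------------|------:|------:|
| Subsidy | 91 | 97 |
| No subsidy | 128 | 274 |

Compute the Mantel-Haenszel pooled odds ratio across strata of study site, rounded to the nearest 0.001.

OR_MH = Σ(aᵢdᵢ/nᵢ) / Σ(bᵢcᵢ/nᵢ), where nᵢ is the stratum total.
Stratum 1 (Site A): n = 480; a·d/n = 295·71/480 = 43.6354; b·c/n = 75·39/480 = 6.0938
Stratum 2 (Site B): n = 590; a·d/n = 91·274/590 = 42.2610; b·c/n = 97·128/590 = 21.0441
OR_MH = (43.6354 + 42.2610) / (6.0938 + 21.0441) = 85.8964 / 27.1378 = 3.16519

3.165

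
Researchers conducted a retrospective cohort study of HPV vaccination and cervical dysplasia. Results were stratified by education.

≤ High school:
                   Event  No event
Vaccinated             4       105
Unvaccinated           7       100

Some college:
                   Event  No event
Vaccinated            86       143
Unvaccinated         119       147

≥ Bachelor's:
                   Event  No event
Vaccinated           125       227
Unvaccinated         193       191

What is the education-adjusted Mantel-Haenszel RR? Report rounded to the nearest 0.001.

RR_MH = Σ(aᵢ·n₀ᵢ/nᵢ) / Σ(cᵢ·n₁ᵢ/nᵢ), with n₁ᵢ = aᵢ+bᵢ (exposed), n₀ᵢ = cᵢ+dᵢ (unexposed), nᵢ = n₁ᵢ+n₀ᵢ.
Stratum 1 (≤ High school): n₁ = 109, n₀ = 107, n = 216; a·n₀/n = 4·107/216 = 1.9815; c·n₁/n = 7·109/216 = 3.5324
Stratum 2 (Some college): n₁ = 229, n₀ = 266, n = 495; a·n₀/n = 86·266/495 = 46.2141; c·n₁/n = 119·229/495 = 55.0525
Stratum 3 (≥ Bachelor's): n₁ = 352, n₀ = 384, n = 736; a·n₀/n = 125·384/736 = 65.2174; c·n₁/n = 193·352/736 = 92.3043
RR_MH = (1.9815 + 46.2141 + 65.2174) / (3.5324 + 55.0525 + 92.3043) = 113.4130 / 150.8893 = 0.75163

0.752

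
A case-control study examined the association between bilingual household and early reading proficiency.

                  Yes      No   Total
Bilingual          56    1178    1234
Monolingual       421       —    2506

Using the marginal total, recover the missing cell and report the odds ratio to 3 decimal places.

The missing cell is in the unexposed row: 2506 − 421 = 2085.
So a = 56, b = 1178, c = 421, d = 2085.
OR = (a·d)/(b·c) = (56 × 2085) / (1178 × 421) = 116760 / 495938 = 0.23543

0.235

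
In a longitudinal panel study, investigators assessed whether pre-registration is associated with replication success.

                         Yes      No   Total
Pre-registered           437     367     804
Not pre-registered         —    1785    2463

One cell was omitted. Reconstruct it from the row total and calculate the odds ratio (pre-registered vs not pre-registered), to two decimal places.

The missing cell is in the unexposed row: 2463 − 1785 = 678.
So a = 437, b = 367, c = 678, d = 1785.
OR = (a·d)/(b·c) = (437 × 1785) / (367 × 678) = 780045 / 248826 = 3.13490

3.13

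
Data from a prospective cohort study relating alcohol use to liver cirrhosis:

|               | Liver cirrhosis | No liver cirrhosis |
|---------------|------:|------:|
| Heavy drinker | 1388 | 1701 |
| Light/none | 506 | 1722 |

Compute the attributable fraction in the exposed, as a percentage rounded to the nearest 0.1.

Cells: a = 1388, b = 1701, c = 506, d = 1722.
Risk in exposed = 1388/3089 = 0.44934; risk in unexposed = 506/2228 = 0.22711.
RR = 0.44934/0.22711 = 1.97850
AR% = (RR − 1)/RR × 100 = (1.97850 − 1)/1.97850 × 100 = 49.4567%

49.5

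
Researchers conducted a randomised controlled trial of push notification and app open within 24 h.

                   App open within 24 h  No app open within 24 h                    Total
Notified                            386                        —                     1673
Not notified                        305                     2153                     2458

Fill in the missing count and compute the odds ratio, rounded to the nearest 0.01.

2.12

The missing cell is in the exposed row: 1673 − 386 = 1287.
So a = 386, b = 1287, c = 305, d = 2153.
OR = (a·d)/(b·c) = (386 × 2153) / (1287 × 305) = 831058 / 392535 = 2.11716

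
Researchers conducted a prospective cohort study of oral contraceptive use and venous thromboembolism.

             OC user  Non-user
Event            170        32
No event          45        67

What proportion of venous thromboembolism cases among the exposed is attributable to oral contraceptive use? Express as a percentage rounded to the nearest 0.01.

59.12

Reading the table with exposure as columns: a = 170 (OC user, case), b = 45 (OC user, non-case), c = 32 (Non-user, case), d = 67.
Risk in exposed = 170/215 = 0.79070; risk in unexposed = 32/99 = 0.32323.
RR = 0.79070/0.32323 = 2.44622
AR% = (RR − 1)/RR × 100 = (2.44622 − 1)/2.44622 × 100 = 59.1206%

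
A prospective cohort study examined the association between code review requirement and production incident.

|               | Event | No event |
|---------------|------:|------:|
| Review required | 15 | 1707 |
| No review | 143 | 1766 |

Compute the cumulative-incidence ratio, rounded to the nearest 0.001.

Cells: a = 15, b = 1707, c = 143, d = 1766.
Risk in exposed = 15/1722 = 0.00871; risk in unexposed = 143/1909 = 0.07491.
RR = 0.00871 / 0.07491 = 0.11629
The risk is 88% lower among the exposed than among the unexposed.

0.116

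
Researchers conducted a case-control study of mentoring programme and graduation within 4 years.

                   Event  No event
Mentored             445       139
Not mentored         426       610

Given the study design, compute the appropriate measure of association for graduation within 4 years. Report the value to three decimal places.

4.584

Cells: a = 445, b = 139, c = 426, d = 610.
This is a case-control study: participants were sampled on outcome status, so risks in the source population cannot be estimated directly — relative risk is not valid here. The odds ratio is the appropriate measure.
OR = (a·d)/(b·c) = (445 × 610) / (139 × 426) = 271450 / 59214 = 4.58422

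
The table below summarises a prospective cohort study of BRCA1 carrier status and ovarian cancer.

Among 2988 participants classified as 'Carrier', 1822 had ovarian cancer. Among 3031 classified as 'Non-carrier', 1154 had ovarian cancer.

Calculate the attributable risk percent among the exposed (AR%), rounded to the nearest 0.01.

37.56

From the description: a = 1822, b = 1166, c = 1154, d = 1877.
Risk in exposed = 1822/2988 = 0.60977; risk in unexposed = 1154/3031 = 0.38073.
RR = 0.60977/0.38073 = 1.60158
AR% = (RR − 1)/RR × 100 = (1.60158 − 1)/1.60158 × 100 = 37.5616%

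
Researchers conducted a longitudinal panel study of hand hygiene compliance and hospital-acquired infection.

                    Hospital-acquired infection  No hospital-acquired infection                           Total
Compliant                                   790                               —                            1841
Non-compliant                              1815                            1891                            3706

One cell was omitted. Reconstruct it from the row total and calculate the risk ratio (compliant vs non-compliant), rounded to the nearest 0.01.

0.88

The missing cell is in the exposed row: 1841 − 790 = 1051.
So a = 790, b = 1051, c = 1815, d = 1891.
RR = [a/(a+b)] / [c/(c+d)] = (790/1841) / (1815/3706) = 0.42911/0.48975 = 0.87620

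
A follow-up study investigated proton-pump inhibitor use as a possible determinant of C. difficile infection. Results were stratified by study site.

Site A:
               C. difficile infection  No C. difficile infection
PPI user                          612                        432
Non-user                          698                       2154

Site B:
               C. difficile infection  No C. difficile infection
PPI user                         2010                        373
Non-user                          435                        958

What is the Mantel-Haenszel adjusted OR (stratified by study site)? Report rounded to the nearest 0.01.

OR_MH = Σ(aᵢdᵢ/nᵢ) / Σ(bᵢcᵢ/nᵢ), where nᵢ is the stratum total.
Stratum 1 (Site A): n = 3896; a·d/n = 612·2154/3896 = 338.3593; b·c/n = 432·698/3896 = 77.3963
Stratum 2 (Site B): n = 3776; a·d/n = 2010·958/3776 = 509.9523; b·c/n = 373·435/3776 = 42.9701
OR_MH = (338.3593 + 509.9523) / (77.3963 + 42.9701) = 848.3117 / 120.3664 = 7.04775

7.05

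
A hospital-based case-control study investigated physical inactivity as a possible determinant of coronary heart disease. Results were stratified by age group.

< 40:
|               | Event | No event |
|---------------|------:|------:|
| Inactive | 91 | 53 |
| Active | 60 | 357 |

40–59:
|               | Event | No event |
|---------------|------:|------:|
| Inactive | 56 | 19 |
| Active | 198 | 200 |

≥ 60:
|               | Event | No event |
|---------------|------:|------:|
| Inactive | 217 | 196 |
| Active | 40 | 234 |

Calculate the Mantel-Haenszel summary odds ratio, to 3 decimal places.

6.212

OR_MH = Σ(aᵢdᵢ/nᵢ) / Σ(bᵢcᵢ/nᵢ), where nᵢ is the stratum total.
Stratum 1 (< 40): n = 561; a·d/n = 91·357/561 = 57.9091; b·c/n = 53·60/561 = 5.6684
Stratum 2 (40–59): n = 473; a·d/n = 56·200/473 = 23.6786; b·c/n = 19·198/473 = 7.9535
Stratum 3 (≥ 60): n = 687; a·d/n = 217·234/687 = 73.9127; b·c/n = 196·40/687 = 11.4119
OR_MH = (57.9091 + 23.6786 + 73.9127) / (5.6684 + 7.9535 + 11.4119) = 155.5004 / 25.0339 = 6.21160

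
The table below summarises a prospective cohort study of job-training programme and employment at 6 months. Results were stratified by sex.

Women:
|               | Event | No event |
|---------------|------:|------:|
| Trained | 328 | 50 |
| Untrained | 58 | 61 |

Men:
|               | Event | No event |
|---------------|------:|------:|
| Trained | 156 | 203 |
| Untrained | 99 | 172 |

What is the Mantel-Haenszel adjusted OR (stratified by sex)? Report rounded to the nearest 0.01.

2.20

OR_MH = Σ(aᵢdᵢ/nᵢ) / Σ(bᵢcᵢ/nᵢ), where nᵢ is the stratum total.
Stratum 1 (Women): n = 497; a·d/n = 328·61/497 = 40.2575; b·c/n = 50·58/497 = 5.8350
Stratum 2 (Men): n = 630; a·d/n = 156·172/630 = 42.5905; b·c/n = 203·99/630 = 31.9000
OR_MH = (40.2575 + 42.5905) / (5.8350 + 31.9000) = 82.8480 / 37.7350 = 2.19552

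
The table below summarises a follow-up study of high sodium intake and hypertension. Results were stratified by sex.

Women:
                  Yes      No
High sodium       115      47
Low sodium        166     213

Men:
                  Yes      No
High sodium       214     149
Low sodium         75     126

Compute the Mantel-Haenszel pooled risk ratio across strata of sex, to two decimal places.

1.60

RR_MH = Σ(aᵢ·n₀ᵢ/nᵢ) / Σ(cᵢ·n₁ᵢ/nᵢ), with n₁ᵢ = aᵢ+bᵢ (exposed), n₀ᵢ = cᵢ+dᵢ (unexposed), nᵢ = n₁ᵢ+n₀ᵢ.
Stratum 1 (Women): n₁ = 162, n₀ = 379, n = 541; a·n₀/n = 115·379/541 = 80.5638; c·n₁/n = 166·162/541 = 49.7079
Stratum 2 (Men): n₁ = 363, n₀ = 201, n = 564; a·n₀/n = 214·201/564 = 76.2660; c·n₁/n = 75·363/564 = 48.2713
RR_MH = (80.5638 + 76.2660) / (49.7079 + 48.2713) = 156.8297 / 97.9792 = 1.60064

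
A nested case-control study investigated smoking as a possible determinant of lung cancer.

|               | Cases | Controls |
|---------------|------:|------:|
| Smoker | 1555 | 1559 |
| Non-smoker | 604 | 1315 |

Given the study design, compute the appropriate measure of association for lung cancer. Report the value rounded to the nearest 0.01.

2.17

Cells: a = 1555, b = 1559, c = 604, d = 1315.
This is a nested case-control study: participants were sampled on outcome status, so risks in the source population cannot be estimated directly — relative risk is not valid here. The odds ratio is the appropriate measure.
OR = (a·d)/(b·c) = (1555 × 1315) / (1559 × 604) = 2044825 / 941636 = 2.17157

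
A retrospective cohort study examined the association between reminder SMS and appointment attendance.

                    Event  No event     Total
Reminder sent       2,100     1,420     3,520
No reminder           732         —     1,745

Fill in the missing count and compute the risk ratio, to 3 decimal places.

The missing cell is in the unexposed row: 1745 − 732 = 1013.
So a = 2100, b = 1420, c = 732, d = 1013.
RR = [a/(a+b)] / [c/(c+d)] = (2100/3520) / (732/1745) = 0.59659/0.41948 = 1.42220

1.422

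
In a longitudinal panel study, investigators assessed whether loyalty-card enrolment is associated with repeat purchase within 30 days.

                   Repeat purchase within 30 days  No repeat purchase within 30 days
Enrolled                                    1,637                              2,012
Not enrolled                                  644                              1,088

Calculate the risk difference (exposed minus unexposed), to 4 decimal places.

0.0768

Cells: a = 1637, b = 2012, c = 644, d = 1088.
Risk in exposed = 1637/3649 = 0.448616; risk in unexposed = 644/1732 = 0.371824.
Risk difference = 0.448616 − 0.371824 = 0.076792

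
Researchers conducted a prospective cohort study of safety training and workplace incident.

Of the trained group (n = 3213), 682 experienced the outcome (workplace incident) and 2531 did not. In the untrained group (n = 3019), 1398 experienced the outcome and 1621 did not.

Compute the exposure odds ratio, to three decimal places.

0.312

From the description: a = 682, b = 2531, c = 1398, d = 1621.
OR = (a·d)/(b·c) = (682 × 1621) / (2531 × 1398) = 1105522 / 3538338 = 0.31244
Exposure is associated with lower odds of workplace incident (OR = 0.31 < 1).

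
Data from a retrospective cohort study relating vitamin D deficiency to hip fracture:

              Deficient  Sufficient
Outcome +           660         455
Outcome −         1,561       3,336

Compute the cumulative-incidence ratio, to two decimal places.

2.48

Reading the table with exposure as columns: a = 660 (Deficient, case), b = 1561 (Deficient, non-case), c = 455 (Sufficient, case), d = 3336.
Risk in exposed = 660/2221 = 0.29716; risk in unexposed = 455/3791 = 0.12002.
RR = 0.29716 / 0.12002 = 2.47593
The risk among the exposed is 2.48 times that among the unexposed.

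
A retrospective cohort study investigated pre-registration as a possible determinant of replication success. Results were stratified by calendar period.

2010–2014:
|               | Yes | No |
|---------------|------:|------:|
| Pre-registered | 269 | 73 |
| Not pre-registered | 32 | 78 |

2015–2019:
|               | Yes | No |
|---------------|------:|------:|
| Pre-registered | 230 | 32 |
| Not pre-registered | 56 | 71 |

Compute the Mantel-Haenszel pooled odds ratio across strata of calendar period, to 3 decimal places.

OR_MH = Σ(aᵢdᵢ/nᵢ) / Σ(bᵢcᵢ/nᵢ), where nᵢ is the stratum total.
Stratum 1 (2010–2014): n = 452; a·d/n = 269·78/452 = 46.4204; b·c/n = 73·32/452 = 5.1681
Stratum 2 (2015–2019): n = 389; a·d/n = 230·71/389 = 41.9794; b·c/n = 32·56/389 = 4.6067
OR_MH = (46.4204 + 41.9794) / (5.1681 + 4.6067) = 88.3998 / 9.7748 = 9.04362

9.044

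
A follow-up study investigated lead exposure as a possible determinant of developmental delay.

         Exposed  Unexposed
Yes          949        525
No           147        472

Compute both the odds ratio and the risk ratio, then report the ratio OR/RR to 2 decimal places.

Reading the table with exposure as columns: a = 949 (Exposed, case), b = 147 (Exposed, non-case), c = 525 (Unexposed, case), d = 472.
OR = (949·472)/(147·525) = 447928/77175 = 5.80406
Risk in exposed = 949/1096 = 0.86588; risk in unexposed = 525/997 = 0.52658; RR = 1.64434
OR/RR = 5.80406 / 1.64434 = 3.52972
The outcome is not rare, so the OR lies further from 1 than the RR.

3.53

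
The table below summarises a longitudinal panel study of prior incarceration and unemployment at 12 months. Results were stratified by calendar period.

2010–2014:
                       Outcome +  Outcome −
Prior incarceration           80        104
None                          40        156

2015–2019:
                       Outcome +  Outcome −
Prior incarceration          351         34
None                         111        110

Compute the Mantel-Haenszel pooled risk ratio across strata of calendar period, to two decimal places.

RR_MH = Σ(aᵢ·n₀ᵢ/nᵢ) / Σ(cᵢ·n₁ᵢ/nᵢ), with n₁ᵢ = aᵢ+bᵢ (exposed), n₀ᵢ = cᵢ+dᵢ (unexposed), nᵢ = n₁ᵢ+n₀ᵢ.
Stratum 1 (2010–2014): n₁ = 184, n₀ = 196, n = 380; a·n₀/n = 80·196/380 = 41.2632; c·n₁/n = 40·184/380 = 19.3684
Stratum 2 (2015–2019): n₁ = 385, n₀ = 221, n = 606; a·n₀/n = 351·221/606 = 128.0050; c·n₁/n = 111·385/606 = 70.5198
RR_MH = (41.2632 + 128.0050) / (19.3684 + 70.5198) = 169.2681 / 89.8882 = 1.88310

1.88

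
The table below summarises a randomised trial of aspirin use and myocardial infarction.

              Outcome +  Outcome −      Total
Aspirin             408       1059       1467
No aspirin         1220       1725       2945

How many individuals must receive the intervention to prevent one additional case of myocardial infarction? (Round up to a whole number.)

8

Risk in treated group = 408/1467 = 0.27812; risk in control = 1220/2945 = 0.41426.
Absolute risk reduction = 0.41426 − 0.27812 = 0.13614
NNT = 1 / ARR = 1 / 0.13614 = 7.345 → round up → 8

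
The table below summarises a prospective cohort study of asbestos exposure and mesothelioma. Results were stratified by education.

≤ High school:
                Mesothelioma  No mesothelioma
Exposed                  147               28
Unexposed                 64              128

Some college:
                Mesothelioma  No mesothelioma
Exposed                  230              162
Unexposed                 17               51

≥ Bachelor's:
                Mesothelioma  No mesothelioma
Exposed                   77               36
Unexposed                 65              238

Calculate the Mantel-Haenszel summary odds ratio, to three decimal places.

7.325

OR_MH = Σ(aᵢdᵢ/nᵢ) / Σ(bᵢcᵢ/nᵢ), where nᵢ is the stratum total.
Stratum 1 (≤ High school): n = 367; a·d/n = 147·128/367 = 51.2698; b·c/n = 28·64/367 = 4.8828
Stratum 2 (Some college): n = 460; a·d/n = 230·51/460 = 25.5000; b·c/n = 162·17/460 = 5.9870
Stratum 3 (≥ Bachelor's): n = 416; a·d/n = 77·238/416 = 44.0529; b·c/n = 36·65/416 = 5.6250
OR_MH = (51.2698 + 25.5000 + 44.0529) / (4.8828 + 5.9870 + 5.6250) = 120.8226 / 16.4948 = 7.32490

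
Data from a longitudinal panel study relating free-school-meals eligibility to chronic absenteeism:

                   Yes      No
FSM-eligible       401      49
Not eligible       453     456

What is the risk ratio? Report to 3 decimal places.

1.788

Cells: a = 401, b = 49, c = 453, d = 456.
Risk in exposed = 401/450 = 0.89111; risk in unexposed = 453/909 = 0.49835.
RR = 0.89111 / 0.49835 = 1.78812
The risk among the exposed is 1.79 times that among the unexposed.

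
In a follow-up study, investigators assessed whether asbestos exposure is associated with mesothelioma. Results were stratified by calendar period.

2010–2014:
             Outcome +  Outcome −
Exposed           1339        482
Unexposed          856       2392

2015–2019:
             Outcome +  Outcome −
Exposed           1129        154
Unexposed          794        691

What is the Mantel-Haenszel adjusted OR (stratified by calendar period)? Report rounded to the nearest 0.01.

OR_MH = Σ(aᵢdᵢ/nᵢ) / Σ(bᵢcᵢ/nᵢ), where nᵢ is the stratum total.
Stratum 1 (2010–2014): n = 5069; a·d/n = 1339·2392/5069 = 631.8580; b·c/n = 482·856/5069 = 81.3951
Stratum 2 (2015–2019): n = 2768; a·d/n = 1129·691/2768 = 281.8421; b·c/n = 154·794/2768 = 44.1749
OR_MH = (631.8580 + 281.8421) / (81.3951 + 44.1749) = 913.7001 / 125.5700 = 7.27642

7.28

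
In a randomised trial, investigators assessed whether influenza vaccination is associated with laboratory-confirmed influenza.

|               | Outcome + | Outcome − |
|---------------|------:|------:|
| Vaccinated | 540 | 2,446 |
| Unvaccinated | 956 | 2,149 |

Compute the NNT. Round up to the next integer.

Risk in treated group = 540/2986 = 0.18084; risk in control = 956/3105 = 0.30789.
Absolute risk reduction = 0.30789 − 0.18084 = 0.12705
NNT = 1 / ARR = 1 / 0.12705 = 7.871 → round up → 8

8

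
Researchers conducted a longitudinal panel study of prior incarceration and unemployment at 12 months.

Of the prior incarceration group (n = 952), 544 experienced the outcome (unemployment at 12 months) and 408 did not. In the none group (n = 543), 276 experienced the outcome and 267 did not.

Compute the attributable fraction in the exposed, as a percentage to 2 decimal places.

11.05

From the description: a = 544, b = 408, c = 276, d = 267.
Risk in exposed = 544/952 = 0.57143; risk in unexposed = 276/543 = 0.50829.
RR = 0.57143/0.50829 = 1.12422
AR% = (RR − 1)/RR × 100 = (1.12422 − 1)/1.12422 × 100 = 11.0497%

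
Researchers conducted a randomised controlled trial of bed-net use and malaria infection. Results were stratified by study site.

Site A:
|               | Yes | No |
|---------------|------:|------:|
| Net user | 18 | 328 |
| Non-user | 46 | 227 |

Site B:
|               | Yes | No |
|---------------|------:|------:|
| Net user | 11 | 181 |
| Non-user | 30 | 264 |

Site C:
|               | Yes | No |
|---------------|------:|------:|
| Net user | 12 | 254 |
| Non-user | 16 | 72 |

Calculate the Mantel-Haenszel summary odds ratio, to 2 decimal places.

OR_MH = Σ(aᵢdᵢ/nᵢ) / Σ(bᵢcᵢ/nᵢ), where nᵢ is the stratum total.
Stratum 1 (Site A): n = 619; a·d/n = 18·227/619 = 6.6010; b·c/n = 328·46/619 = 24.3748
Stratum 2 (Site B): n = 486; a·d/n = 11·264/486 = 5.9753; b·c/n = 181·30/486 = 11.1728
Stratum 3 (Site C): n = 354; a·d/n = 12·72/354 = 2.4407; b·c/n = 254·16/354 = 11.4802
OR_MH = (6.6010 + 5.9753 + 2.4407) / (24.3748 + 11.1728 + 11.4802) = 15.0170 / 47.0279 = 0.31932

0.32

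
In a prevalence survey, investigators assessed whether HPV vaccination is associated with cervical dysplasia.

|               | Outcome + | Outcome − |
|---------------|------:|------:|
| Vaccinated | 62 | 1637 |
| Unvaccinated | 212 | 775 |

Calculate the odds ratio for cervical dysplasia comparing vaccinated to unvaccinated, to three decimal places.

0.138

Cells: a = 62, b = 1637, c = 212, d = 775.
OR = (a·d)/(b·c) = (62 × 775) / (1637 × 212) = 48050 / 347044 = 0.13846
Exposure is associated with lower odds of cervical dysplasia (OR = 0.14 < 1).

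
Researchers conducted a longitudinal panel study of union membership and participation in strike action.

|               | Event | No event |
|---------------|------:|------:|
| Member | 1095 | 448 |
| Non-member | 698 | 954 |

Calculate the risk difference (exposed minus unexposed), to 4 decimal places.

0.2871

Cells: a = 1095, b = 448, c = 698, d = 954.
Risk in exposed = 1095/1543 = 0.709657; risk in unexposed = 698/1652 = 0.422518.
Risk difference = 0.709657 − 0.422518 = 0.287138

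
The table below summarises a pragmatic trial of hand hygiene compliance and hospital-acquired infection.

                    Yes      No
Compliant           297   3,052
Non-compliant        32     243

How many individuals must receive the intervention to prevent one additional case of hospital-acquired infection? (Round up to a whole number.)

Risk in treated group = 297/3349 = 0.08868; risk in control = 32/275 = 0.11636.
Absolute risk reduction = 0.11636 − 0.08868 = 0.02768
NNT = 1 / ARR = 1 / 0.02768 = 36.127 → round up → 37

37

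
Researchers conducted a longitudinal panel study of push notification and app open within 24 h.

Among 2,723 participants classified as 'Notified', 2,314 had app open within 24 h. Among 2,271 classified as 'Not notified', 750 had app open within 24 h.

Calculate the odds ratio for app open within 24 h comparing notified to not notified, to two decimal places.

11.47

From the description: a = 2314, b = 409, c = 750, d = 1521.
OR = (a·d)/(b·c) = (2314 × 1521) / (409 × 750) = 3519594 / 306750 = 11.47382
The odds of app open within 24 h are about 11.47 times as high in the notified group.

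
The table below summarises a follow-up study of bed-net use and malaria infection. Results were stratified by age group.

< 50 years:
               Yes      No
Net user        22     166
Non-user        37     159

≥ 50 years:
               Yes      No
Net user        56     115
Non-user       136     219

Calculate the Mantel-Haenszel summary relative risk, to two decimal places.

RR_MH = Σ(aᵢ·n₀ᵢ/nᵢ) / Σ(cᵢ·n₁ᵢ/nᵢ), with n₁ᵢ = aᵢ+bᵢ (exposed), n₀ᵢ = cᵢ+dᵢ (unexposed), nᵢ = n₁ᵢ+n₀ᵢ.
Stratum 1 (< 50 years): n₁ = 188, n₀ = 196, n = 384; a·n₀/n = 22·196/384 = 11.2292; c·n₁/n = 37·188/384 = 18.1146
Stratum 2 (≥ 50 years): n₁ = 171, n₀ = 355, n = 526; a·n₀/n = 56·355/526 = 37.7947; c·n₁/n = 136·171/526 = 44.2129
RR_MH = (11.2292 + 37.7947) / (18.1146 + 44.2129) = 49.0238 / 62.3275 = 0.78655

0.79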